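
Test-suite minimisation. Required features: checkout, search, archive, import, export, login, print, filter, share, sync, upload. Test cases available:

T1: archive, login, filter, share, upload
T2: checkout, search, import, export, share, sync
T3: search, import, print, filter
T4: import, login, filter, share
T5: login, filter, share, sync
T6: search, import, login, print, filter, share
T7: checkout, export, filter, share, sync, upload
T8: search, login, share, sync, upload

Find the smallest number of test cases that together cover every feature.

3

T1, T2, T3 together cover {checkout, search, archive, import, export, login, print, filter, share, sync, upload} — every feature.
No 2 of the 8 test cases cover everything (all 28 pairs fall short), so 3 is minimum.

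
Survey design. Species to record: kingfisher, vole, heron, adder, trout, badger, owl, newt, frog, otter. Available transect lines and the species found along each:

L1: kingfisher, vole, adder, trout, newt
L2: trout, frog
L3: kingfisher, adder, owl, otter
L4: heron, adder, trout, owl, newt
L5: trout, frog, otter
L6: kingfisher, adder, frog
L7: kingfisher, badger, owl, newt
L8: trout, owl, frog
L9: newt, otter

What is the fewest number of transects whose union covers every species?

4

L1, L4, L5, L7 together cover {kingfisher, vole, heron, adder, trout, badger, owl, newt, frog, otter} — every species.
No 3 of the 9 transects cover everything (all 84 triples fall short), so 4 is minimum.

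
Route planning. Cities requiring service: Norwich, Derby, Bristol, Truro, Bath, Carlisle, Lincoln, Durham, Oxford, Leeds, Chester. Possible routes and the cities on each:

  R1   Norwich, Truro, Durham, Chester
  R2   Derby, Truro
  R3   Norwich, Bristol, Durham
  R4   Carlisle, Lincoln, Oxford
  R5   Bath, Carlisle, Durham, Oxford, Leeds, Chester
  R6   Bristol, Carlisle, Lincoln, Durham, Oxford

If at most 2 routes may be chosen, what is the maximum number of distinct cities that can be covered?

8

Choosing R1, R5 covers {Norwich, Truro, Bath, Carlisle, Durham, Oxford, Leeds, Chester} — 8 cities.
No choice of 2 routes does better; here Derby, Bristol, Lincoln are left uncovered.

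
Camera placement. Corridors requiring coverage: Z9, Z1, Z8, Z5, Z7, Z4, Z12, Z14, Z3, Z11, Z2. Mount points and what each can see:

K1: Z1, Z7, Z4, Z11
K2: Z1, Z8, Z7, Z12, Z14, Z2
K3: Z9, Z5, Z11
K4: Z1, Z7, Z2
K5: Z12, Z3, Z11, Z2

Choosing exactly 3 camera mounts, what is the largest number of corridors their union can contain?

10

Choosing K1, K2, K3 covers {Z9, Z1, Z8, Z5, Z7, Z4, Z12, Z14, Z11, Z2} — 10 corridors.
No choice of 3 camera mounts does better; here Z3 is left uncovered.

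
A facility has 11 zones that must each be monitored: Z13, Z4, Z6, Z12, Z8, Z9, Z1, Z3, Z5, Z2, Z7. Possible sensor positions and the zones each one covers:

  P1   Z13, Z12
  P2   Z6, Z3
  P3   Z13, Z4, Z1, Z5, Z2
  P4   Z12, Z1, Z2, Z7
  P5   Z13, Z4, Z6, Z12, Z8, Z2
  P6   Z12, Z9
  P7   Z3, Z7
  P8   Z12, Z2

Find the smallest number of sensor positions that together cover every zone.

4

P3, P5, P6, P7 together cover {Z13, Z4, Z6, Z12, Z8, Z9, Z1, Z3, Z5, Z2, Z7} — every zone.
No 3 of the 8 sensor positions cover everything (all 56 triples fall short), so 4 is minimum.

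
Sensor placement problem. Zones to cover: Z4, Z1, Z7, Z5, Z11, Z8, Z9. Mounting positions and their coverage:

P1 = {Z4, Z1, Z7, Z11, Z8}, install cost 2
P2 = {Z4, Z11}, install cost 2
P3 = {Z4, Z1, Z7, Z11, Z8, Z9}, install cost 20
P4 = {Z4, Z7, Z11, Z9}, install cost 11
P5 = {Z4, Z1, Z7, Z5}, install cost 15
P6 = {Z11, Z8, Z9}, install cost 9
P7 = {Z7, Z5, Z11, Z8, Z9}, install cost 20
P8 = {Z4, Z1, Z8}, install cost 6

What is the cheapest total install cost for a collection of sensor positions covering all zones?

22

P1, P7 cover every zone at install cost 2 + 20 = 22.
Any cover uses at least 2 sensor positions; among all covering selections none totals below 22.
Greedy by coverage-per-install cost would pick P1, P6, P5 for 26 — worse than the optimum 22.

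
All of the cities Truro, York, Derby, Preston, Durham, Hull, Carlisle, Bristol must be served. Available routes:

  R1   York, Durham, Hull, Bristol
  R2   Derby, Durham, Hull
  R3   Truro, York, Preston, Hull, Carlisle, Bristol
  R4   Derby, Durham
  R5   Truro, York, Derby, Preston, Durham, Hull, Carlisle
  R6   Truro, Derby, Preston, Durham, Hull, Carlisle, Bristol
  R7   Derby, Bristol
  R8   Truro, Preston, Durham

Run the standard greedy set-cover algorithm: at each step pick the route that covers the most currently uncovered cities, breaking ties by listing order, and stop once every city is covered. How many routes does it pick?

2

Pick 1: R5 covers 7 new cities (Truro, York, Derby, Preston, Durham, Hull, Carlisle).
Pick 2: R1 covers 1 new cities (Bristol).
Greedy uses 2 routes.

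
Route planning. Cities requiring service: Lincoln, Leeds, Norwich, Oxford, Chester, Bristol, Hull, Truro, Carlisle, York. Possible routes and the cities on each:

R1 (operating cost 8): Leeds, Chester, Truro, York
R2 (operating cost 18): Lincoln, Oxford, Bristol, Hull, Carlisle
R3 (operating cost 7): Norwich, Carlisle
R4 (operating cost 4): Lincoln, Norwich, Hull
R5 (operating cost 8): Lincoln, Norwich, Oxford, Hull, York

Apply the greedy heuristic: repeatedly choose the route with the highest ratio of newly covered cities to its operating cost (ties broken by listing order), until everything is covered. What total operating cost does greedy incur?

30

Pick 1: R4 adds 3 new (Lincoln, Norwich, Hull) at operating cost 4 (ratio 3/4).
Pick 2: R1 adds 4 new (Leeds, Chester, Truro, York) at operating cost 8 (ratio 4/8).
Pick 3: R2 adds 3 new (Oxford, Bristol, Carlisle) at operating cost 18 (ratio 3/18).
Greedy total operating cost: 4 + 8 + 18 = 30.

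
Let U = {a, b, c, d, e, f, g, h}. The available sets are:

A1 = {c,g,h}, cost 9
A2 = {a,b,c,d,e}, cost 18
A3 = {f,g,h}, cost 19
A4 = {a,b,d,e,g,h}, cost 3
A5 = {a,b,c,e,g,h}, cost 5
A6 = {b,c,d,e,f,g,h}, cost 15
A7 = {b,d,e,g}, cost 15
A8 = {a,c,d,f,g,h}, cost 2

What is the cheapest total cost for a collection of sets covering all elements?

A4, A8 cover every element at cost 3 + 2 = 5.
Any cover uses at least 2 sets; among all covering selections none totals below 5.

5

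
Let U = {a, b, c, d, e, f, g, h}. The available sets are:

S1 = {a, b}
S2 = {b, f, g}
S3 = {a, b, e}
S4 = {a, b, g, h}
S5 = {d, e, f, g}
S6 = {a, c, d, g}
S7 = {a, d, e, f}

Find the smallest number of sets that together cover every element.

S4, S5, S6 together cover {a, b, c, d, e, f, g, h} — every element.
No 2 of the 7 sets cover everything (all 21 pairs fall short), so 3 is minimum.

3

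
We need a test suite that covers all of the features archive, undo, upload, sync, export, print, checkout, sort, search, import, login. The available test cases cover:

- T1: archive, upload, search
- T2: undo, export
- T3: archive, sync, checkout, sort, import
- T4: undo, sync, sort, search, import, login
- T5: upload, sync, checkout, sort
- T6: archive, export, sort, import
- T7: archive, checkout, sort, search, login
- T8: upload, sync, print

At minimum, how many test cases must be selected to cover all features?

T2, T3, T4, T8 together cover {archive, undo, upload, sync, export, print, checkout, sort, search, import, login} — every feature.
No 3 of the 8 test cases cover everything (all 56 triples fall short), so 4 is minimum.
Greedy (largest uncovered first) would take T4, T1, T2, T3, T8 — 5 test cases — but 4 suffice.

4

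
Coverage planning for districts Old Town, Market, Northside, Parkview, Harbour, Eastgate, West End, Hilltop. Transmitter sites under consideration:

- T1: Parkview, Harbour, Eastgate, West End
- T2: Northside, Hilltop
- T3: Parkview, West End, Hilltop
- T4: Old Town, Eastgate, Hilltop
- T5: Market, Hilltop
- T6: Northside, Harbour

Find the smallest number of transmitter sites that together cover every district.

4

T1, T2, T4, T5 together cover {Old Town, Market, Northside, Parkview, Harbour, Eastgate, West End, Hilltop} — every district.
No 3 of the 6 transmitter sites cover everything (all 20 triples fall short), so 4 is minimum.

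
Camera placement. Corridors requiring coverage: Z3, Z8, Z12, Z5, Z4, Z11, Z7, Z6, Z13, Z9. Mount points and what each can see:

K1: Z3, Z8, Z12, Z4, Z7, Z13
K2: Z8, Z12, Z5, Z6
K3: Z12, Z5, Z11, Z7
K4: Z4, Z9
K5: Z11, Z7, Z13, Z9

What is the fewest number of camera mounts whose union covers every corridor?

K1, K2, K5 together cover {Z3, Z8, Z12, Z5, Z4, Z11, Z7, Z6, Z13, Z9} — every corridor.
No 2 of the 5 camera mounts cover everything (all 10 pairs fall short), so 3 is minimum.

3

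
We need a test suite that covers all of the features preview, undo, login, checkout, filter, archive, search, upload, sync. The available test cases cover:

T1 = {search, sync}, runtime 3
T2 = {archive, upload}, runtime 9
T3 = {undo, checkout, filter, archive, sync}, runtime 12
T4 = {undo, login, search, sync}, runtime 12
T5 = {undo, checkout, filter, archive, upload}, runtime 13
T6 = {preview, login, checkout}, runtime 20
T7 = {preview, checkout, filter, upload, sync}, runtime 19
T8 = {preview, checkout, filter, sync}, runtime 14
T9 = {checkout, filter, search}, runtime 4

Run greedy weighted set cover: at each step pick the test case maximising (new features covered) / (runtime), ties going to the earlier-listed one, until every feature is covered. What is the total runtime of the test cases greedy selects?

40

Pick 1: T9 adds 3 new (checkout, filter, search) at runtime 4 (ratio 3/4).
Pick 2: T1 adds 1 new (sync) at runtime 3 (ratio 1/3).
Pick 3: T5 adds 3 new (undo, archive, upload) at runtime 13 (ratio 3/13).
Pick 4: T6 adds 2 new (preview, login) at runtime 20 (ratio 2/20).
Greedy total runtime: 4 + 3 + 13 + 20 = 40. (The true optimum is 35, so greedy overshoots here.)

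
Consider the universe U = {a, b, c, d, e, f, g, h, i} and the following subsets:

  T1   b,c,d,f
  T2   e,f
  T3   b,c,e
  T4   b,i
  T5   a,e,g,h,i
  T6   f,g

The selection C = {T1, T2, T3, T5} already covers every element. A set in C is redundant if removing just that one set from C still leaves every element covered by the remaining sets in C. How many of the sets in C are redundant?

2

Drop T1: d uncovered — not redundant.
Drop T2: the rest still cover every element — redundant.
Drop T3: the rest still cover every element — redundant.
Drop T5: a, g, h, i uncovered — not redundant.
2 redundant: T2, T3.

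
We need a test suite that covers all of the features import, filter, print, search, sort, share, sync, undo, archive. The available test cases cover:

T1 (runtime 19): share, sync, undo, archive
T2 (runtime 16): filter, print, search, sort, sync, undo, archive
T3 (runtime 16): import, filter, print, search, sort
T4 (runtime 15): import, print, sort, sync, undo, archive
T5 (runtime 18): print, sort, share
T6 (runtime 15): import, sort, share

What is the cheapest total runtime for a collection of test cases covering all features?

31

T2, T6 cover every feature at runtime 16 + 15 = 31.
Any cover uses at least 2 test cases; among all covering selections none totals below 31.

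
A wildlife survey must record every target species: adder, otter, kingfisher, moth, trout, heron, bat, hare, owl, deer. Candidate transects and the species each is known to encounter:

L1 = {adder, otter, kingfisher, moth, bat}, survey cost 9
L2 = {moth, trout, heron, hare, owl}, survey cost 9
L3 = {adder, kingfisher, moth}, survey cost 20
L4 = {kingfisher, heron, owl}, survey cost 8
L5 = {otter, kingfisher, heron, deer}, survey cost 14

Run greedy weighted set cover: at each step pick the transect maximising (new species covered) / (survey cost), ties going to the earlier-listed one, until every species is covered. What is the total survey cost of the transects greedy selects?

32

Pick 1: L1 adds 5 new (adder, otter, kingfisher, moth, bat) at survey cost 9 (ratio 5/9).
Pick 2: L2 adds 4 new (trout, heron, hare, owl) at survey cost 9 (ratio 4/9).
Pick 3: L5 adds 1 new (deer) at survey cost 14 (ratio 1/14).
Greedy total survey cost: 9 + 9 + 14 = 32.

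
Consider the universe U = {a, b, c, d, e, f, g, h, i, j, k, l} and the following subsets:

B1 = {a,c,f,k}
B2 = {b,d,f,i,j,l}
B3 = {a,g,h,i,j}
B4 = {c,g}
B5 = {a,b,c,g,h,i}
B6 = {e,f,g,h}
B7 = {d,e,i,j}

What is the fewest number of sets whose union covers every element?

B1, B2, B6 together cover {a, b, c, d, e, f, g, h, i, j, k, l} — every element.
No 2 of the 7 sets cover everything (all 21 pairs fall short), so 3 is minimum.
Greedy (largest uncovered first) would take B2, B5, B1, B6 — 4 sets — but 3 suffice.

3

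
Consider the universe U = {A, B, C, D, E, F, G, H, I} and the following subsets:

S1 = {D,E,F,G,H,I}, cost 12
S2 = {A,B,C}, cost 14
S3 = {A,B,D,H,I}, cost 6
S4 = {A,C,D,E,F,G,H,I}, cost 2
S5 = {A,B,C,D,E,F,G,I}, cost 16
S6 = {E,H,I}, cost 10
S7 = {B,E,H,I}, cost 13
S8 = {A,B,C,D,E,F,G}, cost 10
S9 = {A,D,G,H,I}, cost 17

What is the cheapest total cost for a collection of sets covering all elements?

8

S3, S4 cover every element at cost 6 + 2 = 8.
Any cover uses at least 2 sets; among all covering selections none totals below 8.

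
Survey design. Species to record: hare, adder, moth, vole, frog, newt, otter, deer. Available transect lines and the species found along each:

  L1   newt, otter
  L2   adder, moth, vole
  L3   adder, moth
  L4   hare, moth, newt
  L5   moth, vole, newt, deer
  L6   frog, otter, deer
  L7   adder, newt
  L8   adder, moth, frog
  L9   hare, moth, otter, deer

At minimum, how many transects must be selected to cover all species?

3

L2, L4, L6 together cover {hare, adder, moth, vole, frog, newt, otter, deer} — every species.
No 2 of the 9 transects cover everything (all 36 pairs fall short), so 3 is minimum.
Greedy (largest uncovered first) would take L5, L6, L2, L4 — 4 transects — but 3 suffice.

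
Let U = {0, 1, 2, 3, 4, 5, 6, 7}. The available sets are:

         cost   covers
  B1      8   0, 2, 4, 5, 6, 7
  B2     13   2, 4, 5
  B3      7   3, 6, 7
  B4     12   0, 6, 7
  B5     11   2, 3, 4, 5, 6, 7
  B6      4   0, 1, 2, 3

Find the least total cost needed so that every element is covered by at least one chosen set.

12

B1, B6 cover every element at cost 8 + 4 = 12.
Any cover uses at least 2 sets; among all covering selections none totals below 12.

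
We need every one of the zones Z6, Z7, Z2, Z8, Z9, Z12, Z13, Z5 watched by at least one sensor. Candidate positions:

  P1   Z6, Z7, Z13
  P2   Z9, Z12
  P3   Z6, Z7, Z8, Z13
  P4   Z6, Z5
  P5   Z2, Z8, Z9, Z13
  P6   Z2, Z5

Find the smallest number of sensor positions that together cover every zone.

P2, P3, P6 together cover {Z6, Z7, Z2, Z8, Z9, Z12, Z13, Z5} — every zone.
No 2 of the 6 sensor positions cover everything (all 15 pairs fall short), so 3 is minimum.

3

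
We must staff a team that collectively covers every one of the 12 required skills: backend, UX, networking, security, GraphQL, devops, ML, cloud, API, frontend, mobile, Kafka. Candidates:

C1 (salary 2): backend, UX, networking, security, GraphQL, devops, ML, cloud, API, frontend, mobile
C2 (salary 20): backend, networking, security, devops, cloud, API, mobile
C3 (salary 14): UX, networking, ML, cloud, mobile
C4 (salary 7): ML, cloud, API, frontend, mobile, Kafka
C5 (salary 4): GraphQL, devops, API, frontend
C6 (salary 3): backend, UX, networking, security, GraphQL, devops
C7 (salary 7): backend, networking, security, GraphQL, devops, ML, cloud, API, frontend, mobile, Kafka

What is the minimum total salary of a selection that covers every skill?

9

C1, C4 cover every skill at salary 2 + 7 = 9.
Any cover uses at least 2 candidates; among all covering selections none totals below 9.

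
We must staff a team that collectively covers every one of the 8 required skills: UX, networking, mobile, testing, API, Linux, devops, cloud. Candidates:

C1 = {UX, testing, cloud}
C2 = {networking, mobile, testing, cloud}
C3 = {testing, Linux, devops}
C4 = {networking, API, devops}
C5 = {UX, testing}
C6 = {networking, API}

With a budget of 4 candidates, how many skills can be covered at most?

8

Choosing C1, C2, C3, C4 covers {UX, networking, mobile, testing, API, Linux, devops, cloud} — 8 skills.
That is all 8 skills.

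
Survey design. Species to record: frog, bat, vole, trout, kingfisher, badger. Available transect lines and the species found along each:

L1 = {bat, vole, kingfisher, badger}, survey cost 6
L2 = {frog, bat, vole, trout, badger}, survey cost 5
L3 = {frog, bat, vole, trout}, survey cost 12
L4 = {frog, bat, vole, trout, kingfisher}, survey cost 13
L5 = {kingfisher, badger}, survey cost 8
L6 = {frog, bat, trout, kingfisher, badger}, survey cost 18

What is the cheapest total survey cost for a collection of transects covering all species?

L1, L2 cover every species at survey cost 6 + 5 = 11.
Any cover uses at least 2 transects; among all covering selections none totals below 11.

11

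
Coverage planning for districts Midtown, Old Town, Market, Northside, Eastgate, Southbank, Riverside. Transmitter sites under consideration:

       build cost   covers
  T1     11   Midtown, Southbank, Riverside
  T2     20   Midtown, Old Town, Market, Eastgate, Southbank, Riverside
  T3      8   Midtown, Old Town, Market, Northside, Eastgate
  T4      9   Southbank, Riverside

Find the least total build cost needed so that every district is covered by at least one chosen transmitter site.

17

T3, T4 cover every district at build cost 8 + 9 = 17.
Any cover uses at least 2 transmitter sites; among all covering selections none totals below 17.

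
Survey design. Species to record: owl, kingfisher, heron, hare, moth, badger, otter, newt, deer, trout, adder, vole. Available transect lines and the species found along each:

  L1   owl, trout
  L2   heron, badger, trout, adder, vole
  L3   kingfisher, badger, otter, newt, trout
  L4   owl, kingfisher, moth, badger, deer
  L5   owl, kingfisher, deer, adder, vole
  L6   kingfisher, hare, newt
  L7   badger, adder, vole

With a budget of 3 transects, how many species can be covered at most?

Choosing L2, L3, L4 covers {owl, kingfisher, heron, moth, badger, otter, newt, deer, trout, adder, vole} — 11 species.
No choice of 3 transects does better; here hare is left uncovered.

11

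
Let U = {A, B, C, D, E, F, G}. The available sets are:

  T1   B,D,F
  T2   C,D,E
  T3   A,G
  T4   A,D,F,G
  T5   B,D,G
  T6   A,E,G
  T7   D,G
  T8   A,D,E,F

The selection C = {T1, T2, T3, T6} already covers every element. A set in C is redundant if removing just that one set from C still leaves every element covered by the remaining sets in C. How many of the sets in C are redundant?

2

Drop T1: B, F uncovered — not redundant.
Drop T2: C uncovered — not redundant.
Drop T3: the rest still cover every element — redundant.
Drop T6: the rest still cover every element — redundant.
2 redundant: T3, T6.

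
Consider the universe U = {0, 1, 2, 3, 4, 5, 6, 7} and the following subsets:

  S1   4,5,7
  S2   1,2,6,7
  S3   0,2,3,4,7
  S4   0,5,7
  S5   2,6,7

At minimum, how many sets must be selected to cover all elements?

S1, S2, S3 together cover {0, 1, 2, 3, 4, 5, 6, 7} — every element.
No 2 of the 5 sets cover everything (all 10 pairs fall short), so 3 is minimum.

3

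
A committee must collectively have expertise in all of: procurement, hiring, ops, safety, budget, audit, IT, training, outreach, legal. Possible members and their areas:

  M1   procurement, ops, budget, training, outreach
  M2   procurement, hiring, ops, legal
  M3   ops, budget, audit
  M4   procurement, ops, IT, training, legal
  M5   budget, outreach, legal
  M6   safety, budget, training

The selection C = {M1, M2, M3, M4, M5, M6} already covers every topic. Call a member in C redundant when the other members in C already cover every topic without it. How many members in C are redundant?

Drop M1: the rest still cover every topic — redundant.
Drop M2: hiring uncovered — not redundant.
Drop M3: audit uncovered — not redundant.
Drop M4: IT uncovered — not redundant.
Drop M5: the rest still cover every topic — redundant.
Drop M6: safety uncovered — not redundant.
2 redundant: M1, M5.

2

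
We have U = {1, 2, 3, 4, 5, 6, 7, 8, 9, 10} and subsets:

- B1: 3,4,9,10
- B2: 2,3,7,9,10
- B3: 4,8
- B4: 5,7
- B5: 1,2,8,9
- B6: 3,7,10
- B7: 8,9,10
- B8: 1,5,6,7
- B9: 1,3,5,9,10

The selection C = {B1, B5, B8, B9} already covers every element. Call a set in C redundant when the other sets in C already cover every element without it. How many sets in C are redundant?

Drop B1: 4 uncovered — not redundant.
Drop B5: 2, 8 uncovered — not redundant.
Drop B8: 6, 7 uncovered — not redundant.
Drop B9: the rest still cover every element — redundant.
1 redundant: B9.

1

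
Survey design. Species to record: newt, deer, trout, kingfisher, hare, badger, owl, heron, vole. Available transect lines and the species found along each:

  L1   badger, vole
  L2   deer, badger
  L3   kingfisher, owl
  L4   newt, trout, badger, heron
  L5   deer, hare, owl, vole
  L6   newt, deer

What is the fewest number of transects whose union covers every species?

L3, L4, L5 together cover {newt, deer, trout, kingfisher, hare, badger, owl, heron, vole} — every species.
No 2 of the 6 transects cover everything (all 15 pairs fall short), so 3 is minimum.

3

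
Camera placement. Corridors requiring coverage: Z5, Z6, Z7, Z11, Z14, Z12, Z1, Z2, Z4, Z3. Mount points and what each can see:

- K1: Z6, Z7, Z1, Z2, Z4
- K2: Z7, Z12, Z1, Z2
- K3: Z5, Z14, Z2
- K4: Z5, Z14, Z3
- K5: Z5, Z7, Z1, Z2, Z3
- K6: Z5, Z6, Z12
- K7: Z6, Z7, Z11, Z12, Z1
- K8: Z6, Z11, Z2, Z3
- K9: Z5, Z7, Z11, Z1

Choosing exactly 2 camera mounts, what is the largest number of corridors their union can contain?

Choosing K1, K4 covers {Z5, Z6, Z7, Z14, Z1, Z2, Z4, Z3} — 8 corridors.
No choice of 2 camera mounts does better; here Z11, Z12 are left uncovered.

8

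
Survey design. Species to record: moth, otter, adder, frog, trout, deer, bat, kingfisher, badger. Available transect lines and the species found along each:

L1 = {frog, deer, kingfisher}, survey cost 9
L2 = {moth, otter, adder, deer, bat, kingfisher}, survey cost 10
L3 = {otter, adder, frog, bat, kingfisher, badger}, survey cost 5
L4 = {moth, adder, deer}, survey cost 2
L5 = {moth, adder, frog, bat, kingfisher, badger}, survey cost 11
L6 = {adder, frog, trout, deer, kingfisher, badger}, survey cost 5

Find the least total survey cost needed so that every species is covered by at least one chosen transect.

12

L3, L4, L6 cover every species at survey cost 5 + 2 + 5 = 12.
Any cover uses at least 2 transects; among all covering selections none totals below 12.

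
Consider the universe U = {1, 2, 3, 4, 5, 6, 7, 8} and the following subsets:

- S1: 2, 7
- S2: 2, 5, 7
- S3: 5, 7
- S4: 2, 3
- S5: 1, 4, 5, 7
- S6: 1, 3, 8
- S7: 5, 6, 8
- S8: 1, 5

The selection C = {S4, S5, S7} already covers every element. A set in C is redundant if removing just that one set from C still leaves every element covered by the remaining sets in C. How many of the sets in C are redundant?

Drop S4: 2, 3 uncovered — not redundant.
Drop S5: 1, 4, 7 uncovered — not redundant.
Drop S7: 6, 8 uncovered — not redundant.
None of the sets in C is redundant.

0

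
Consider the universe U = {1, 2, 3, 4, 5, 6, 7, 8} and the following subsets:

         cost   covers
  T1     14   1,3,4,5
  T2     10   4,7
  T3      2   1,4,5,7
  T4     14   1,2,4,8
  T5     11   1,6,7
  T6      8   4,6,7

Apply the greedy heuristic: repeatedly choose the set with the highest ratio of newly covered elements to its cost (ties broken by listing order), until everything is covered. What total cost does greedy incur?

38

Pick 1: T3 adds 4 new (1, 4, 5, 7) at cost 2 (ratio 4/2).
Pick 2: T4 adds 2 new (2, 8) at cost 14 (ratio 2/14).
Pick 3: T6 adds 1 new (6) at cost 8 (ratio 1/8).
Pick 4: T1 adds 1 new (3) at cost 14 (ratio 1/14).
Greedy total cost: 2 + 14 + 8 + 14 = 38. (The true optimum is 36, so greedy overshoots here.)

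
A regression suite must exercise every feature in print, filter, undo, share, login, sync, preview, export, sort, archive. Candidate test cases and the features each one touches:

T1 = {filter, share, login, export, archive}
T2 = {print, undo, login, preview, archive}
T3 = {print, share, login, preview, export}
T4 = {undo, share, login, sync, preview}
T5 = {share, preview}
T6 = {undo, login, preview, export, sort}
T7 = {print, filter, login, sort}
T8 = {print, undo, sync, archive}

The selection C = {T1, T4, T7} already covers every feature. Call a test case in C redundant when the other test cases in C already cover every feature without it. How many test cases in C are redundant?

Drop T1: export, archive uncovered — not redundant.
Drop T4: undo, sync, preview uncovered — not redundant.
Drop T7: print, sort uncovered — not redundant.
None of the test cases in C is redundant.

0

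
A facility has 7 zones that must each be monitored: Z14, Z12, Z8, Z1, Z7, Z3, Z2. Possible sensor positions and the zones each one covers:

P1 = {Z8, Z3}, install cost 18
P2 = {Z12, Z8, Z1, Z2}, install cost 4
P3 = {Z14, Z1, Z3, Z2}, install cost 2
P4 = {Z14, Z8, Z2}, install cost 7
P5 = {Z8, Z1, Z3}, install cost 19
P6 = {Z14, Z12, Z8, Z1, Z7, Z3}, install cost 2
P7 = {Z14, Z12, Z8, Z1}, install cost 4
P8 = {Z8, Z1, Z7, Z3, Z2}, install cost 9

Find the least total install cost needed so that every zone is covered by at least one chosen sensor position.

P3, P6 cover every zone at install cost 2 + 2 = 4.
Any cover uses at least 2 sensor positions; among all covering selections none totals below 4.

4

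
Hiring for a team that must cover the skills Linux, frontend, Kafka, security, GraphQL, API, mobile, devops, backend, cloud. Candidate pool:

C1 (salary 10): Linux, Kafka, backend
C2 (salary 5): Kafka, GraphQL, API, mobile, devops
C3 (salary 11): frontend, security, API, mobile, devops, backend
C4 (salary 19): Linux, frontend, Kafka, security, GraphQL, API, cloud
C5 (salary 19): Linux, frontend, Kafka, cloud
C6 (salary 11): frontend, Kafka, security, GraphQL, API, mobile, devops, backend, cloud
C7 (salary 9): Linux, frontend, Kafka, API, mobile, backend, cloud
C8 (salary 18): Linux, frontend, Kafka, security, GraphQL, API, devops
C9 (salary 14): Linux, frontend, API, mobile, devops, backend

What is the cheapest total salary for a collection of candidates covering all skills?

20

C6, C7 cover every skill at salary 11 + 9 = 20.
Any cover uses at least 2 candidates; among all covering selections none totals below 20.
Greedy by coverage-per-salary would pick C2, C7, C3 for 25 — worse than the optimum 20.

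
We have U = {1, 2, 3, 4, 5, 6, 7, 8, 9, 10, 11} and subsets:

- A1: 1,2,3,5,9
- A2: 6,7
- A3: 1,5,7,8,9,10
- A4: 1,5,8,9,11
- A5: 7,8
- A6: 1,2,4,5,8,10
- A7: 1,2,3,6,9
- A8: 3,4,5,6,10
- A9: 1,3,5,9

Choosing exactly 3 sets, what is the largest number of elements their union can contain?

Choosing A1, A2, A6 covers {1, 2, 3, 4, 5, 6, 7, 8, 9, 10} — 10 elements.
No choice of 3 sets does better; here 11 is left uncovered.

10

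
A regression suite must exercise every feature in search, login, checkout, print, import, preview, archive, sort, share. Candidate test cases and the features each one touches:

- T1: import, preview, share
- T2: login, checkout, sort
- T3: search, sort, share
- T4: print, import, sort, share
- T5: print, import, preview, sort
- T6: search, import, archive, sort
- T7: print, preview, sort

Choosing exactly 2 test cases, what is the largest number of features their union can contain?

Choosing T1, T2 covers {login, checkout, import, preview, sort, share} — 6 features.
No choice of 2 test cases does better; here search, print, archive are left uncovered.

6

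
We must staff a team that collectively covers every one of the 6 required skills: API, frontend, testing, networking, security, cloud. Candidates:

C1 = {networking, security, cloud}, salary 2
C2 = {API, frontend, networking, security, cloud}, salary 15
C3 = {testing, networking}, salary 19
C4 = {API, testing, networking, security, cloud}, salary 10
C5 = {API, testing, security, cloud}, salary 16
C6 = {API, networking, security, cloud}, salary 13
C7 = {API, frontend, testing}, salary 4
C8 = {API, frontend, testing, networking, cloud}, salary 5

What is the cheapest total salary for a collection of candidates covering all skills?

6

C1, C7 cover every skill at salary 2 + 4 = 6.
Any cover uses at least 2 candidates; among all covering selections none totals below 6.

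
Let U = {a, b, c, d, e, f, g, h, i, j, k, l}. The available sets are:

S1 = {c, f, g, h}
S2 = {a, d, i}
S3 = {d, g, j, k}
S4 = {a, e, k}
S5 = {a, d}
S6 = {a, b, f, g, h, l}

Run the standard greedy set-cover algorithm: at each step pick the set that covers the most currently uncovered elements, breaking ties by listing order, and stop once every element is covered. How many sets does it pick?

Pick 1: S6 covers 6 new elements (a, b, f, g, h, l).
Pick 2: S3 covers 3 new elements (d, j, k).
Pick 3: S1 covers 1 new elements (c).
Pick 4: S2 covers 1 new elements (i).
Pick 5: S4 covers 1 new elements (e).
Greedy uses 5 sets.

5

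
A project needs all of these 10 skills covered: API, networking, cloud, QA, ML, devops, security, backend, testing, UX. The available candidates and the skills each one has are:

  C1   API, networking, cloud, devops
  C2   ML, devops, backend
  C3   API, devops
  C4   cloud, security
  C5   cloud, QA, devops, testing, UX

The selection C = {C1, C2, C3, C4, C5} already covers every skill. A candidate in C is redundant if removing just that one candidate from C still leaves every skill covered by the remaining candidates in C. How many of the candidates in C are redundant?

1

Drop C1: networking uncovered — not redundant.
Drop C2: ML, backend uncovered — not redundant.
Drop C3: the rest still cover every skill — redundant.
Drop C4: security uncovered — not redundant.
Drop C5: QA, testing, UX uncovered — not redundant.
1 redundant: C3.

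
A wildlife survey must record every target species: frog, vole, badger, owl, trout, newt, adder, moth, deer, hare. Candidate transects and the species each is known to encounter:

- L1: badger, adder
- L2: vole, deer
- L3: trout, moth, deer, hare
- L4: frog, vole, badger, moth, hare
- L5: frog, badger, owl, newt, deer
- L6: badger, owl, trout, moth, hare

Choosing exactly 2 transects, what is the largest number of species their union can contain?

8

Choosing L3, L5 covers {frog, badger, owl, trout, newt, moth, deer, hare} — 8 species.
No choice of 2 transects does better; here vole, adder are left uncovered.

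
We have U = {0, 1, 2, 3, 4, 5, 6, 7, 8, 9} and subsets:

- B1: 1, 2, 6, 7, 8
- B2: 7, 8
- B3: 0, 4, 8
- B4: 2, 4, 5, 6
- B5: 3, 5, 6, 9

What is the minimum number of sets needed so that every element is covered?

B1, B3, B5 together cover {0, 1, 2, 3, 4, 5, 6, 7, 8, 9} — every element.
No 2 of the 5 sets cover everything (all 10 pairs fall short), so 3 is minimum.

3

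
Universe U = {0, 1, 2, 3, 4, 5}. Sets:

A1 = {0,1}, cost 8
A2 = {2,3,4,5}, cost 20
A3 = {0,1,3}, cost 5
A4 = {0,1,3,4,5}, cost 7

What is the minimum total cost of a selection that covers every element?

25

A2, A3 cover every element at cost 20 + 5 = 25.
Any cover uses at least 2 sets; among all covering selections none totals below 25.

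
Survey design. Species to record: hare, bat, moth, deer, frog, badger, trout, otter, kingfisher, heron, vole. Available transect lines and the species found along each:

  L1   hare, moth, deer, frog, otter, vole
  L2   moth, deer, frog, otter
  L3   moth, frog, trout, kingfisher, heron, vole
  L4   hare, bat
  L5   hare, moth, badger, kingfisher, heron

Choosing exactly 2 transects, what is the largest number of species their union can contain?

Choosing L1, L3 covers {hare, moth, deer, frog, trout, otter, kingfisher, heron, vole} — 9 species.
No choice of 2 transects does better; here bat, badger are left uncovered.

9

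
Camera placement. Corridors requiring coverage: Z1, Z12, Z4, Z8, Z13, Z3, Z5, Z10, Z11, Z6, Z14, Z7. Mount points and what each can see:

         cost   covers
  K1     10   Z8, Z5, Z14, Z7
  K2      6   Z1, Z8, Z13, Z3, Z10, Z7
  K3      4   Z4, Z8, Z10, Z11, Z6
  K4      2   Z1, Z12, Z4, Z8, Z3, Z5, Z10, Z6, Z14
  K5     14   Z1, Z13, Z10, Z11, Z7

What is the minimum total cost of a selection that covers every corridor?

12

K2, K3, K4 cover every corridor at cost 6 + 4 + 2 = 12.
Any cover uses at least 2 camera mounts; among all covering selections none totals below 12.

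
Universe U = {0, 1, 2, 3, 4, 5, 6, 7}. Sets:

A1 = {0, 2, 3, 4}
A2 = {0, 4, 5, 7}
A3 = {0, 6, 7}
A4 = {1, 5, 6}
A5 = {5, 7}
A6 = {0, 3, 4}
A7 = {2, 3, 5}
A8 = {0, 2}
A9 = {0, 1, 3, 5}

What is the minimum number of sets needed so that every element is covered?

3

A1, A2, A4 together cover {0, 1, 2, 3, 4, 5, 6, 7} — every element.
No 2 of the 9 sets cover everything (all 36 pairs fall short), so 3 is minimum.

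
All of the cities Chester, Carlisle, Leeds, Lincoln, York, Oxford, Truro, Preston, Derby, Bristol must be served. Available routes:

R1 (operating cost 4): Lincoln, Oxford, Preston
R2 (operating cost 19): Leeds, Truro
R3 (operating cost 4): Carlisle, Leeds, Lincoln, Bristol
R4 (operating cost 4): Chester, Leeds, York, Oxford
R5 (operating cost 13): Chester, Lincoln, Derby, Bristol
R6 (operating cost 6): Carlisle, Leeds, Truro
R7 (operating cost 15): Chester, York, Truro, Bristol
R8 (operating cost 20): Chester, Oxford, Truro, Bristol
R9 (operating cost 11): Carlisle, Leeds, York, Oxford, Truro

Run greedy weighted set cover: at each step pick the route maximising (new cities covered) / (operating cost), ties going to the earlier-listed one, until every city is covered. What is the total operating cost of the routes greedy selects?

Pick 1: R3 adds 4 new (Carlisle, Leeds, Lincoln, Bristol) at operating cost 4 (ratio 4/4).
Pick 2: R4 adds 3 new (Chester, York, Oxford) at operating cost 4 (ratio 3/4).
Pick 3: R1 adds 1 new (Preston) at operating cost 4 (ratio 1/4).
Pick 4: R6 adds 1 new (Truro) at operating cost 6 (ratio 1/6).
Pick 5: R5 adds 1 new (Derby) at operating cost 13 (ratio 1/13).
Greedy total operating cost: 4 + 4 + 4 + 6 + 13 = 31. (The true optimum is 27, so greedy overshoots here.)

31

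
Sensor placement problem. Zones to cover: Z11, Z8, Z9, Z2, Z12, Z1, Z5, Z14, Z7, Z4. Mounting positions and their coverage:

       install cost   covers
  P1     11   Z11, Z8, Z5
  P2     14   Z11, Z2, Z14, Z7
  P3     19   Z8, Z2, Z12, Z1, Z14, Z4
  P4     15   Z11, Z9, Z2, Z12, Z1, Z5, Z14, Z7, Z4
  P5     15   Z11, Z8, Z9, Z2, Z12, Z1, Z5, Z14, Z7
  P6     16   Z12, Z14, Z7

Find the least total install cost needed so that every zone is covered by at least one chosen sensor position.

26

P1, P4 cover every zone at install cost 11 + 15 = 26.
Any cover uses at least 2 sensor positions; among all covering selections none totals below 26.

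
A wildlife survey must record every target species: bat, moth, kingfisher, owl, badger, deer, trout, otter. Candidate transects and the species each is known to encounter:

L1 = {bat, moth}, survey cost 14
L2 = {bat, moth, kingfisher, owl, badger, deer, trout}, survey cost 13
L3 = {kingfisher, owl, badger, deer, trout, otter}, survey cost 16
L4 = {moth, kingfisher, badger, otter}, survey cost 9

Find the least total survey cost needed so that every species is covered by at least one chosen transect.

22

L2, L4 cover every species at survey cost 13 + 9 = 22.
Any cover uses at least 2 transects; among all covering selections none totals below 22.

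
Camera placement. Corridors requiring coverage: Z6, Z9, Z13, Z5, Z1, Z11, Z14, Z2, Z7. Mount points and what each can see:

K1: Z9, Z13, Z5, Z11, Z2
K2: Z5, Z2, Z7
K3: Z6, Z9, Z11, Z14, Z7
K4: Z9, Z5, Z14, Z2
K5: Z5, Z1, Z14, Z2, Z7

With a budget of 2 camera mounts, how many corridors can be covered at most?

Choosing K1, K3 covers {Z6, Z9, Z13, Z5, Z11, Z14, Z2, Z7} — 8 corridors.
No choice of 2 camera mounts does better; here Z1 is left uncovered.

8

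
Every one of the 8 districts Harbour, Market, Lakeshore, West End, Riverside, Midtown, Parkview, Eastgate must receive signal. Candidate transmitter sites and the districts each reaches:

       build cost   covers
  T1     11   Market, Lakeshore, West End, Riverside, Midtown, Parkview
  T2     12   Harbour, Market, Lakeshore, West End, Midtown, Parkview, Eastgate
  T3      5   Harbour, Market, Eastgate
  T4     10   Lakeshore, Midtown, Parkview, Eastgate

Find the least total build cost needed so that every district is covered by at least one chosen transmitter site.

T1, T3 cover every district at build cost 11 + 5 = 16.
Any cover uses at least 2 transmitter sites; among all covering selections none totals below 16.

16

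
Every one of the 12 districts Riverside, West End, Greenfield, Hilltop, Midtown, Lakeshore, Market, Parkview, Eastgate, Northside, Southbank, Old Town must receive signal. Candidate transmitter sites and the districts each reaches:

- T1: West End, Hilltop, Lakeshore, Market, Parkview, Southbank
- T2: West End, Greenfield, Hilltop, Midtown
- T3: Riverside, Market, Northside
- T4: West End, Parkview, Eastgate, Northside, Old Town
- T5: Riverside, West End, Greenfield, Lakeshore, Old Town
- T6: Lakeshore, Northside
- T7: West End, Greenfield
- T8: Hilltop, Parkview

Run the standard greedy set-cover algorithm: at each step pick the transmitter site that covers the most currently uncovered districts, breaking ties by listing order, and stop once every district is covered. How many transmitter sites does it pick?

Pick 1: T1 covers 6 new districts (West End, Hilltop, Lakeshore, Market, Parkview, Southbank).
Pick 2: T4 covers 3 new districts (Eastgate, Northside, Old Town).
Pick 3: T2 covers 2 new districts (Greenfield, Midtown).
Pick 4: T3 covers 1 new districts (Riverside).
Greedy uses 4 transmitter sites.

4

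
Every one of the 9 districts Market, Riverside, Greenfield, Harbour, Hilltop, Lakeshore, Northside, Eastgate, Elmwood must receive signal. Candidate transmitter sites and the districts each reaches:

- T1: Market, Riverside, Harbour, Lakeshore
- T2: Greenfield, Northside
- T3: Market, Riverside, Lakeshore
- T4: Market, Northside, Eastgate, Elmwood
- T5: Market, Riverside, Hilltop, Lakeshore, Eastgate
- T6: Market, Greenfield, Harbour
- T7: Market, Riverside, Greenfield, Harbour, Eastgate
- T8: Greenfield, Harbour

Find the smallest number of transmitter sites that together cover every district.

3

T4, T5, T6 together cover {Market, Riverside, Greenfield, Harbour, Hilltop, Lakeshore, Northside, Eastgate, Elmwood} — every district.
No 2 of the 8 transmitter sites cover everything (all 28 pairs fall short), so 3 is minimum.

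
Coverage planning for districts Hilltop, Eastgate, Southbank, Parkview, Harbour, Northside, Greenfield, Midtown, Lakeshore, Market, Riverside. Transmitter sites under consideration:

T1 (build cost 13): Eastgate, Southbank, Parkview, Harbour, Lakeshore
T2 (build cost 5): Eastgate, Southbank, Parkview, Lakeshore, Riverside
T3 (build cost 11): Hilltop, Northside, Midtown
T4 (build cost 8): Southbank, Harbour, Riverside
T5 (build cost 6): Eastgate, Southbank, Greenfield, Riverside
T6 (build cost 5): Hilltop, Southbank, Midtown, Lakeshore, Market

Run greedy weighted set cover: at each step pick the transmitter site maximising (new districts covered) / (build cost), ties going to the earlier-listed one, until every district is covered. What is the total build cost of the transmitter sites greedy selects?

Pick 1: T2 adds 5 new (Eastgate, Southbank, Parkview, Lakeshore, Riverside) at build cost 5 (ratio 5/5).
Pick 2: T6 adds 3 new (Hilltop, Midtown, Market) at build cost 5 (ratio 3/5).
Pick 3: T5 adds 1 new (Greenfield) at build cost 6 (ratio 1/6).
Pick 4: T4 adds 1 new (Harbour) at build cost 8 (ratio 1/8).
Pick 5: T3 adds 1 new (Northside) at build cost 11 (ratio 1/11).
Greedy total build cost: 5 + 5 + 6 + 8 + 11 = 35.

35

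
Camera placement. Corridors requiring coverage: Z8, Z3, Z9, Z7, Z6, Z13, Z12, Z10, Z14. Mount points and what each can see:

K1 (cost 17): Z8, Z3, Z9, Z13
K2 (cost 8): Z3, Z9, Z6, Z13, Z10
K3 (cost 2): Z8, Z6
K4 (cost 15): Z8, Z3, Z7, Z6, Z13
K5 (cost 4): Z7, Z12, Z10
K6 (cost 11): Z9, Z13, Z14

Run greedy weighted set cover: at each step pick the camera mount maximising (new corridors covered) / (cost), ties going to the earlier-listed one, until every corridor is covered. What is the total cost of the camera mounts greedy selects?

Pick 1: K3 adds 2 new (Z8, Z6) at cost 2 (ratio 2/2).
Pick 2: K5 adds 3 new (Z7, Z12, Z10) at cost 4 (ratio 3/4).
Pick 3: K2 adds 3 new (Z3, Z9, Z13) at cost 8 (ratio 3/8).
Pick 4: K6 adds 1 new (Z14) at cost 11 (ratio 1/11).
Greedy total cost: 2 + 4 + 8 + 11 = 25.

25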